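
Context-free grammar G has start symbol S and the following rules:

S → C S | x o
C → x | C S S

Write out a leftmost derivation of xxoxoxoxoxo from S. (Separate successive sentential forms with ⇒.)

S ⇒ CS   [S → C S]
CS ⇒ CSSS   [C → C S S]
CSSS ⇒ CSSSSS   [C → C S S]
CSSSSS ⇒ xSSSSS   [C → x]
xSSSSS ⇒ xxoSSSS   [S → x o]
xxoSSSS ⇒ xxoxoSSS   [S → x o]
xxoxoSSS ⇒ xxoxoxoSS   [S → x o]
xxoxoxoSS ⇒ xxoxoxoxoS   [S → x o]
xxoxoxoxoS ⇒ xxoxoxoxoxo   [S → x o]

S ⇒ CS ⇒ CSSS ⇒ CSSSSS ⇒ xSSSSS ⇒ xxoSSSS ⇒ xxoxoSSS ⇒ xxoxoxoSS ⇒ xxoxoxoxoS ⇒ xxoxoxoxoxo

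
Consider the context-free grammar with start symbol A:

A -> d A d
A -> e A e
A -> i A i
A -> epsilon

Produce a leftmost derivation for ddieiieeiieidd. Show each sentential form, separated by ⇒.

A ⇒ dAd   [A -> d A d]
dAd ⇒ ddAdd   [A -> d A d]
ddAdd ⇒ ddiAidd   [A -> i A i]
ddiAidd ⇒ ddieAeidd   [A -> e A e]
ddieAeidd ⇒ ddieiAieidd   [A -> i A i]
ddieiAieidd ⇒ ddieiiAiieidd   [A -> i A i]
ddieiiAiieidd ⇒ ddieiieAeiieidd   [A -> e A e]
ddieiieAeiieidd ⇒ ddieiieeiieidd   [A -> epsilon]

A ⇒ dAd ⇒ ddAdd ⇒ ddiAidd ⇒ ddieAeidd ⇒ ddieiAieidd ⇒ ddieiiAiieidd ⇒ ddieiieAeiieidd ⇒ ddieiieeiieidd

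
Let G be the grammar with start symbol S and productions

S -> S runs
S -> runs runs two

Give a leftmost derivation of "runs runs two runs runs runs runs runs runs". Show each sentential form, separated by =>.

S => S runs => S runs runs => S runs runs runs => S runs runs runs runs => S runs runs runs runs runs => S runs runs runs runs runs runs => runs runs two runs runs runs runs runs runs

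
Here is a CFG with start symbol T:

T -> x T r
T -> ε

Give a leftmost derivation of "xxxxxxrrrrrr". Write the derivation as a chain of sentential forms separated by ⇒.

T ⇒ xTr ⇒ xxTrr ⇒ xxxTrrr ⇒ xxxxTrrrr ⇒ xxxxxTrrrrr ⇒ xxxxxxTrrrrrr ⇒ xxxxxxrrrrrr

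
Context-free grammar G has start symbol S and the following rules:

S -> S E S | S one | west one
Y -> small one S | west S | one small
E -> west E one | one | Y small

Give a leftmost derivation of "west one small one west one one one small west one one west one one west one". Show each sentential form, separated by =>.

S => S E S   [S -> S E S]
S E S => S E S E S   [S -> S E S]
S E S E S => S E S E S E S   [S -> S E S]
S E S E S E S => west one E S E S E S   [S -> west one]
west one E S E S E S => west one Y small S E S E S   [E -> Y small]
west one Y small S E S E S => west one small one S small S E S E S   [Y -> small one S]
west one small one S small S E S E S => west one small one S one small S E S E S   [S -> S one]
west one small one S one small S E S E S => west one small one S one one small S E S E S   [S -> S one]
west one small one S one one small S E S E S => west one small one west one one one small S E S E S   [S -> west one]
west one small one west one one one small S E S E S => west one small one west one one one small west one E S E S   [S -> west one]
west one small one west one one one small west one E S E S => west one small one west one one one small west one one S E S   [E -> one]
west one small one west one one one small west one one S E S => west one small one west one one one small west one one west one E S   [S -> west one]
west one small one west one one one small west one one west one E S => west one small one west one one one small west one one west one one S   [E -> one]
west one small one west one one one small west one one west one one S => west one small one west one one one small west one one west one one west one   [S -> west one]

S => S E S => S E S E S => S E S E S E S => west one E S E S E S => west one Y small S E S E S => west one small one S small S E S E S => west one small one S one small S E S E S => west one small one S one one small S E S E S => west one small one west one one one small S E S E S => west one small one west one one one small west one E S E S => west one small one west one one one small west one one S E S => west one small one west one one one small west one one west one E S => west one small one west one one one small west one one west one one S => west one small one west one one one small west one one west one one west one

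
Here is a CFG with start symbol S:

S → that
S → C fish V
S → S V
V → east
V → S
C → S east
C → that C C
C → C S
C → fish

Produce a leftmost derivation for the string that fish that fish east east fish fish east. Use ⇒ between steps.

S ⇒ C fish V ⇒ that C C fish V ⇒ that S east C fish V ⇒ that C fish V east C fish V ⇒ that C S fish V east C fish V ⇒ that fish S fish V east C fish V ⇒ that fish that fish V east C fish V ⇒ that fish that fish east east C fish V ⇒ that fish that fish east east fish fish V ⇒ that fish that fish east east fish fish east

S ⇒ C fish V   [S → C fish V]
C fish V ⇒ that C C fish V   [C → that C C]
that C C fish V ⇒ that S east C fish V   [C → S east]
that S east C fish V ⇒ that C fish V east C fish V   [S → C fish V]
that C fish V east C fish V ⇒ that C S fish V east C fish V   [C → C S]
that C S fish V east C fish V ⇒ that fish S fish V east C fish V   [C → fish]
that fish S fish V east C fish V ⇒ that fish that fish V east C fish V   [S → that]
that fish that fish V east C fish V ⇒ that fish that fish east east C fish V   [V → east]
that fish that fish east east C fish V ⇒ that fish that fish east east fish fish V   [C → fish]
that fish that fish east east fish fish V ⇒ that fish that fish east east fish fish east   [V → east]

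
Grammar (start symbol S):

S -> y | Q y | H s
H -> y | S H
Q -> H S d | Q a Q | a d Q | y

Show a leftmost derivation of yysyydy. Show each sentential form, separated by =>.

S => Qy   [S -> Q y]
Qy => HSdy   [Q -> H S d]
HSdy => SHSdy   [H -> S H]
SHSdy => HsHSdy   [S -> H s]
HsHSdy => SHsHSdy   [H -> S H]
SHsHSdy => yHsHSdy   [S -> y]
yHsHSdy => yysHSdy   [H -> y]
yysHSdy => yysySdy   [H -> y]
yysySdy => yysyydy   [S -> y]

S => Qy => HSdy => SHSdy => HsHSdy => SHsHSdy => yHsHSdy => yysHSdy => yysySdy => yysyydy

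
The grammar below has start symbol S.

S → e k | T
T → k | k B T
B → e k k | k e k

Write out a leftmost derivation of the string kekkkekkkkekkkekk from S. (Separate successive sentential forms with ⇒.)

S ⇒ T ⇒ kBT ⇒ kekkT ⇒ kekkkBT ⇒ kekkkekkT ⇒ kekkkekkkBT ⇒ kekkkekkkkekT ⇒ kekkkekkkkekkBT ⇒ kekkkekkkkekkkekT ⇒ kekkkekkkkekkkekk

S ⇒ T   [S → T]
T ⇒ kBT   [T → k B T]
kBT ⇒ kekkT   [B → e k k]
kekkT ⇒ kekkkBT   [T → k B T]
kekkkBT ⇒ kekkkekkT   [B → e k k]
kekkkekkT ⇒ kekkkekkkBT   [T → k B T]
kekkkekkkBT ⇒ kekkkekkkkekT   [B → k e k]
kekkkekkkkekT ⇒ kekkkekkkkekkBT   [T → k B T]
kekkkekkkkekkBT ⇒ kekkkekkkkekkkekT   [B → k e k]
kekkkekkkkekkkekT ⇒ kekkkekkkkekkkekk   [T → k]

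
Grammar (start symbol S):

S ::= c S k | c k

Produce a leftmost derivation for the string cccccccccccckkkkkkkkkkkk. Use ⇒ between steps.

S ⇒ cSk   [S ::= c S k]
cSk ⇒ ccSkk   [S ::= c S k]
ccSkk ⇒ cccSkkk   [S ::= c S k]
cccSkkk ⇒ ccccSkkkk   [S ::= c S k]
ccccSkkkk ⇒ cccccSkkkkk   [S ::= c S k]
cccccSkkkkk ⇒ ccccccSkkkkkk   [S ::= c S k]
ccccccSkkkkkk ⇒ cccccccSkkkkkkk   [S ::= c S k]
cccccccSkkkkkkk ⇒ ccccccccSkkkkkkkk   [S ::= c S k]
ccccccccSkkkkkkkk ⇒ cccccccccSkkkkkkkkk   [S ::= c S k]
cccccccccSkkkkkkkkk ⇒ ccccccccccSkkkkkkkkkk   [S ::= c S k]
ccccccccccSkkkkkkkkkk ⇒ cccccccccccSkkkkkkkkkkk   [S ::= c S k]
cccccccccccSkkkkkkkkkkk ⇒ cccccccccccckkkkkkkkkkkk   [S ::= c k]

S ⇒ cSk ⇒ ccSkk ⇒ cccSkkk ⇒ ccccSkkkk ⇒ cccccSkkkkk ⇒ ccccccSkkkkkk ⇒ cccccccSkkkkkkk ⇒ ccccccccSkkkkkkkk ⇒ cccccccccSkkkkkkkkk ⇒ ccccccccccSkkkkkkkkkk ⇒ cccccccccccSkkkkkkkkkkk ⇒ cccccccccccckkkkkkkkkkkk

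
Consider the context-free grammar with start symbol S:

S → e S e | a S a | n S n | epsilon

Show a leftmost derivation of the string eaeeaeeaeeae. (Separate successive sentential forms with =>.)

S => eSe => eaSae => eaeSeae => eaeeSeeae => eaeeaSaeeae => eaeeaeSeaeeae => eaeeaeeaeeae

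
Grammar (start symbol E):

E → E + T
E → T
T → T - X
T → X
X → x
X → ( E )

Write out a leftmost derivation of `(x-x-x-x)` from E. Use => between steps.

E => T => X => (E) => (T) => (T-X) => (T-X-X) => (T-X-X-X) => (X-X-X-X) => (x-X-X-X) => (x-x-X-X) => (x-x-x-X) => (x-x-x-x)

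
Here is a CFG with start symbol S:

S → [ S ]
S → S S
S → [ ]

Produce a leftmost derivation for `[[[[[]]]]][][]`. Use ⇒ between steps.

S ⇒ SS ⇒ SSS ⇒ [S]SS ⇒ [[S]]SS ⇒ [[[S]]]SS ⇒ [[[[S]]]]SS ⇒ [[[[[]]]]]SS ⇒ [[[[[]]]]][]S ⇒ [[[[[]]]]][][]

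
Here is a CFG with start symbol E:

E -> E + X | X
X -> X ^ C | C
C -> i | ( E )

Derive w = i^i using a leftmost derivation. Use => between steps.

E=>X=>X^C=>C^C=>i^C=>i^i

E => X   [E -> X]
X => X^C   [X -> X ^ C]
X^C => C^C   [X -> C]
C^C => i^C   [C -> i]
i^C => i^i   [C -> i]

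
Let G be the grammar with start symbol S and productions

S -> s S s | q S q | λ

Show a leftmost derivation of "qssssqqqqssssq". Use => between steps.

S => qSq   [S -> q S q]
qSq => qsSsq   [S -> s S s]
qsSsq => qssSssq   [S -> s S s]
qssSssq => qsssSsssq   [S -> s S s]
qsssSsssq => qssssSssssq   [S -> s S s]
qssssSssssq => qssssqSqssssq   [S -> q S q]
qssssqSqssssq => qssssqqSqqssssq   [S -> q S q]
qssssqqSqqssssq => qssssqqqqssssq   [S -> λ]

S=>qSq=>qsSsq=>qssSssq=>qsssSsssq=>qssssSssssq=>qssssqSqssssq=>qssssqqSqqssssq=>qssssqqqqssssq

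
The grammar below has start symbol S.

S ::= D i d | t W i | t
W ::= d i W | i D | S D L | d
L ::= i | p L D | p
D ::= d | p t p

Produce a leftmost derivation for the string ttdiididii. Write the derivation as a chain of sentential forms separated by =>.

S => tWi   [S ::= t W i]
tWi => tSDLi   [W ::= S D L]
tSDLi => ttWiDLi   [S ::= t W i]
ttWiDLi => ttdiWiDLi   [W ::= d i W]
ttdiWiDLi => ttdiiDiDLi   [W ::= i D]
ttdiiDiDLi => ttdiidiDLi   [D ::= d]
ttdiidiDLi => ttdiididLi   [D ::= d]
ttdiididLi => ttdiididii   [L ::= i]

S => tWi => tSDLi => ttWiDLi => ttdiWiDLi => ttdiiDiDLi => ttdiidiDLi => ttdiididLi => ttdiididii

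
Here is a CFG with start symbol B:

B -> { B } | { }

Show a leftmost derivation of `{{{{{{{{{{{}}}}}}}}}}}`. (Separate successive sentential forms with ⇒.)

B ⇒ {B} ⇒ {{B}} ⇒ {{{B}}} ⇒ {{{{B}}}} ⇒ {{{{{B}}}}} ⇒ {{{{{{B}}}}}} ⇒ {{{{{{{B}}}}}}} ⇒ {{{{{{{{B}}}}}}}} ⇒ {{{{{{{{{B}}}}}}}}} ⇒ {{{{{{{{{{B}}}}}}}}}} ⇒ {{{{{{{{{{{}}}}}}}}}}}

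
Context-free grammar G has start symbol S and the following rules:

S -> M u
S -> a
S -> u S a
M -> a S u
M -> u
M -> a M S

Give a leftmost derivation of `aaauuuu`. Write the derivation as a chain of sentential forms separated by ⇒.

S ⇒ Mu ⇒ aSuu ⇒ aMuuu ⇒ aaSuuuu ⇒ aaauuuu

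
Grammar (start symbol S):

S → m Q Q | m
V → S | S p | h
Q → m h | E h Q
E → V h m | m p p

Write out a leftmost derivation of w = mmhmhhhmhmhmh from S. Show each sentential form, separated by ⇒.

S ⇒ mQQ   [S → m Q Q]
mQQ ⇒ mEhQQ   [Q → E h Q]
mEhQQ ⇒ mVhmhQQ   [E → V h m]
mVhmhQQ ⇒ mShmhQQ   [V → S]
mShmhQQ ⇒ mmhmhQQ   [S → m]
mmhmhQQ ⇒ mmhmhEhQQ   [Q → E h Q]
mmhmhEhQQ ⇒ mmhmhVhmhQQ   [E → V h m]
mmhmhVhmhQQ ⇒ mmhmhhhmhQQ   [V → h]
mmhmhhhmhQQ ⇒ mmhmhhhmhmhQ   [Q → m h]
mmhmhhhmhmhQ ⇒ mmhmhhhmhmhmh   [Q → m h]

S⇒mQQ⇒mEhQQ⇒mVhmhQQ⇒mShmhQQ⇒mmhmhQQ⇒mmhmhEhQQ⇒mmhmhVhmhQQ⇒mmhmhhhmhQQ⇒mmhmhhhmhmhQ⇒mmhmhhhmhmhmh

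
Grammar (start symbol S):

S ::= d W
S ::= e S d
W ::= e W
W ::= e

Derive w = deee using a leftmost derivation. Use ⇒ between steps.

S ⇒ dW ⇒ deW ⇒ deeW ⇒ deee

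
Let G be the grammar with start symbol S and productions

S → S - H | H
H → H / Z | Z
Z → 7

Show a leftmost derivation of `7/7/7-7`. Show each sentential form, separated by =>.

S => S-H   [S → S - H]
S-H => H-H   [S → H]
H-H => H/Z-H   [H → H / Z]
H/Z-H => H/Z/Z-H   [H → H / Z]
H/Z/Z-H => Z/Z/Z-H   [H → Z]
Z/Z/Z-H => 7/Z/Z-H   [Z → 7]
7/Z/Z-H => 7/7/Z-H   [Z → 7]
7/7/Z-H => 7/7/7-H   [Z → 7]
7/7/7-H => 7/7/7-Z   [H → Z]
7/7/7-Z => 7/7/7-7   [Z → 7]

S => S-H => H-H => H/Z-H => H/Z/Z-H => Z/Z/Z-H => 7/Z/Z-H => 7/7/Z-H => 7/7/7-H => 7/7/7-Z => 7/7/7-7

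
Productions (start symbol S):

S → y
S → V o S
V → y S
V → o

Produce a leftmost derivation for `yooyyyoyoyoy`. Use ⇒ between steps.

S ⇒ VoS   [S → V o S]
VoS ⇒ ySoS   [V → y S]
ySoS ⇒ yVoSoS   [S → V o S]
yVoSoS ⇒ yooSoS   [V → o]
yooSoS ⇒ yooVoSoS   [S → V o S]
yooVoSoS ⇒ yooySoSoS   [V → y S]
yooySoSoS ⇒ yooyVoSoSoS   [S → V o S]
yooyVoSoSoS ⇒ yooyySoSoSoS   [V → y S]
yooyySoSoSoS ⇒ yooyyyoSoSoS   [S → y]
yooyyyoSoSoS ⇒ yooyyyoyoSoS   [S → y]
yooyyyoyoSoS ⇒ yooyyyoyoyoS   [S → y]
yooyyyoyoyoS ⇒ yooyyyoyoyoy   [S → y]

S⇒VoS⇒ySoS⇒yVoSoS⇒yooSoS⇒yooVoSoS⇒yooySoSoS⇒yooyVoSoSoS⇒yooyySoSoSoS⇒yooyyyoSoSoS⇒yooyyyoyoSoS⇒yooyyyoyoyoS⇒yooyyyoyoyoy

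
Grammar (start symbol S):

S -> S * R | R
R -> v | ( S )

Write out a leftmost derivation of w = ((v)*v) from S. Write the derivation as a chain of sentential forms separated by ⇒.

S ⇒ R ⇒ (S) ⇒ (S*R) ⇒ (R*R) ⇒ ((S)*R) ⇒ ((R)*R) ⇒ ((v)*R) ⇒ ((v)*v)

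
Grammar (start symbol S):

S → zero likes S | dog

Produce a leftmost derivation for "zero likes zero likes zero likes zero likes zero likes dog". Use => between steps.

S => zero likes S => zero likes zero likes S => zero likes zero likes zero likes S => zero likes zero likes zero likes zero likes S => zero likes zero likes zero likes zero likes zero likes S => zero likes zero likes zero likes zero likes zero likes dog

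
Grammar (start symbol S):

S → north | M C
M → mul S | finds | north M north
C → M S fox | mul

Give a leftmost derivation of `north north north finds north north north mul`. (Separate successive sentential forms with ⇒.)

S ⇒ M C ⇒ north M north C ⇒ north north M north north C ⇒ north north north M north north north C ⇒ north north north finds north north north C ⇒ north north north finds north north north mul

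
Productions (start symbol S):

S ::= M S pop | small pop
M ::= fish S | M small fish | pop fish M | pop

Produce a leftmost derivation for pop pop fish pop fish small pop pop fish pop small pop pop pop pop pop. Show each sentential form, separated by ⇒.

S ⇒ M S pop   [S ::= M S pop]
M S pop ⇒ pop S pop   [M ::= pop]
pop S pop ⇒ pop M S pop pop   [S ::= M S pop]
pop M S pop pop ⇒ pop pop fish M S pop pop   [M ::= pop fish M]
pop pop fish M S pop pop ⇒ pop pop fish pop S pop pop   [M ::= pop]
pop pop fish pop S pop pop ⇒ pop pop fish pop M S pop pop pop   [S ::= M S pop]
pop pop fish pop M S pop pop pop ⇒ pop pop fish pop fish S S pop pop pop   [M ::= fish S]
pop pop fish pop fish S S pop pop pop ⇒ pop pop fish pop fish small pop S pop pop pop   [S ::= small pop]
pop pop fish pop fish small pop S pop pop pop ⇒ pop pop fish pop fish small pop M S pop pop pop pop   [S ::= M S pop]
pop pop fish pop fish small pop M S pop pop pop pop ⇒ pop pop fish pop fish small pop pop fish M S pop pop pop pop   [M ::= pop fish M]
pop pop fish pop fish small pop pop fish M S pop pop pop pop ⇒ pop pop fish pop fish small pop pop fish pop S pop pop pop pop   [M ::= pop]
pop pop fish pop fish small pop pop fish pop S pop pop pop pop ⇒ pop pop fish pop fish small pop pop fish pop small pop pop pop pop pop   [S ::= small pop]

S ⇒ M S pop ⇒ pop S pop ⇒ pop M S pop pop ⇒ pop pop fish M S pop pop ⇒ pop pop fish pop S pop pop ⇒ pop pop fish pop M S pop pop pop ⇒ pop pop fish pop fish S S pop pop pop ⇒ pop pop fish pop fish small pop S pop pop pop ⇒ pop pop fish pop fish small pop M S pop pop pop pop ⇒ pop pop fish pop fish small pop pop fish M S pop pop pop pop ⇒ pop pop fish pop fish small pop pop fish pop S pop pop pop pop ⇒ pop pop fish pop fish small pop pop fish pop small pop pop pop pop pop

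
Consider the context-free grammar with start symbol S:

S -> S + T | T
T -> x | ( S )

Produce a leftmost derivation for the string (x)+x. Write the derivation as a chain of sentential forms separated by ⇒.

S ⇒ S+T ⇒ T+T ⇒ (S)+T ⇒ (T)+T ⇒ (x)+T ⇒ (x)+x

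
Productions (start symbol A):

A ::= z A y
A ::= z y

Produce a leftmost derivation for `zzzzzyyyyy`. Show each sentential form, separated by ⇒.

A ⇒ zAy ⇒ zzAyy ⇒ zzzAyyy ⇒ zzzzAyyyy ⇒ zzzzzyyyyy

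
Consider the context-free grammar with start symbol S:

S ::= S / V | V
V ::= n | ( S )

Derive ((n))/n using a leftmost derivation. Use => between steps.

S=>S/V=>V/V=>(S)/V=>(V)/V=>((S))/V=>((V))/V=>((n))/V=>((n))/n

S => S/V   [S ::= S / V]
S/V => V/V   [S ::= V]
V/V => (S)/V   [V ::= ( S )]
(S)/V => (V)/V   [S ::= V]
(V)/V => ((S))/V   [V ::= ( S )]
((S))/V => ((V))/V   [S ::= V]
((V))/V => ((n))/V   [V ::= n]
((n))/V => ((n))/n   [V ::= n]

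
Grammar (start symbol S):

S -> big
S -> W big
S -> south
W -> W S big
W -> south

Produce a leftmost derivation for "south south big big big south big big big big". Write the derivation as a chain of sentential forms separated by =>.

S => W big => W S big big => W S big S big big => W S big S big S big big => W S big S big S big S big big => south S big S big S big S big big => south south big S big S big S big big => south south big big big S big S big big => south south big big big south big S big big => south south big big big south big big big big

S => W big   [S -> W big]
W big => W S big big   [W -> W S big]
W S big big => W S big S big big   [W -> W S big]
W S big S big big => W S big S big S big big   [W -> W S big]
W S big S big S big big => W S big S big S big S big big   [W -> W S big]
W S big S big S big S big big => south S big S big S big S big big   [W -> south]
south S big S big S big S big big => south south big S big S big S big big   [S -> south]
south south big S big S big S big big => south south big big big S big S big big   [S -> big]
south south big big big S big S big big => south south big big big south big S big big   [S -> south]
south south big big big south big S big big => south south big big big south big big big big   [S -> big]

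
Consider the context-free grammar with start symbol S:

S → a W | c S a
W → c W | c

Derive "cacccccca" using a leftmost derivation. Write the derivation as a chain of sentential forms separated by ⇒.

S ⇒ cSa ⇒ caWa ⇒ cacWa ⇒ caccWa ⇒ cacccWa ⇒ caccccWa ⇒ cacccccWa ⇒ cacccccca

S ⇒ cSa   [S → c S a]
cSa ⇒ caWa   [S → a W]
caWa ⇒ cacWa   [W → c W]
cacWa ⇒ caccWa   [W → c W]
caccWa ⇒ cacccWa   [W → c W]
cacccWa ⇒ caccccWa   [W → c W]
caccccWa ⇒ cacccccWa   [W → c W]
cacccccWa ⇒ cacccccca   [W → c]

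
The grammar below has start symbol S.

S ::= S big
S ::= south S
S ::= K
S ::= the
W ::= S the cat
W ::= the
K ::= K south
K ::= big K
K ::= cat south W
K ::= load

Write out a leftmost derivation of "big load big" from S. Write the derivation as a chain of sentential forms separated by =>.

S => S big   [S ::= S big]
S big => K big   [S ::= K]
K big => big K big   [K ::= big K]
big K big => big load big   [K ::= load]

S => S big => K big => big K big => big load big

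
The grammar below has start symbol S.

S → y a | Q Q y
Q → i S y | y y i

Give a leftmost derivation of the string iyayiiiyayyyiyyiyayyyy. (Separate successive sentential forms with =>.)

S => QQy => iSyQy => iyayQy => iyayiSyy => iyayiQQyyy => iyayiiSyQyyy => iyayiiQQyyQyyy => iyayiiiSyQyyQyyy => iyayiiiyayQyyQyyy => iyayiiiyayyyiyyQyyy => iyayiiiyayyyiyyiSyyyy => iyayiiiyayyyiyyiyayyyy

S => QQy   [S → Q Q y]
QQy => iSyQy   [Q → i S y]
iSyQy => iyayQy   [S → y a]
iyayQy => iyayiSyy   [Q → i S y]
iyayiSyy => iyayiQQyyy   [S → Q Q y]
iyayiQQyyy => iyayiiSyQyyy   [Q → i S y]
iyayiiSyQyyy => iyayiiQQyyQyyy   [S → Q Q y]
iyayiiQQyyQyyy => iyayiiiSyQyyQyyy   [Q → i S y]
iyayiiiSyQyyQyyy => iyayiiiyayQyyQyyy   [S → y a]
iyayiiiyayQyyQyyy => iyayiiiyayyyiyyQyyy   [Q → y y i]
iyayiiiyayyyiyyQyyy => iyayiiiyayyyiyyiSyyyy   [Q → i S y]
iyayiiiyayyyiyyiSyyyy => iyayiiiyayyyiyyiyayyyy   [S → y a]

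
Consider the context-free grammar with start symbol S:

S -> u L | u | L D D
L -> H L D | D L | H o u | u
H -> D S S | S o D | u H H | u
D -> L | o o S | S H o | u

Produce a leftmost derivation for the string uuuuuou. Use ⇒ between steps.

S ⇒ uL ⇒ uDL ⇒ uSHoL ⇒ uLDDHoL ⇒ uuDDHoL ⇒ uuuDHoL ⇒ uuuuHoL ⇒ uuuuuoL ⇒ uuuuuou

S ⇒ uL   [S -> u L]
uL ⇒ uDL   [L -> D L]
uDL ⇒ uSHoL   [D -> S H o]
uSHoL ⇒ uLDDHoL   [S -> L D D]
uLDDHoL ⇒ uuDDHoL   [L -> u]
uuDDHoL ⇒ uuuDHoL   [D -> u]
uuuDHoL ⇒ uuuuHoL   [D -> u]
uuuuHoL ⇒ uuuuuoL   [H -> u]
uuuuuoL ⇒ uuuuuou   [L -> u]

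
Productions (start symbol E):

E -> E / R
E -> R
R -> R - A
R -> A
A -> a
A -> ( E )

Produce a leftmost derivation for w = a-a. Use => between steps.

E => R => R-A => A-A => a-A => a-a

E => R   [E -> R]
R => R-A   [R -> R - A]
R-A => A-A   [R -> A]
A-A => a-A   [A -> a]
a-A => a-a   [A -> a]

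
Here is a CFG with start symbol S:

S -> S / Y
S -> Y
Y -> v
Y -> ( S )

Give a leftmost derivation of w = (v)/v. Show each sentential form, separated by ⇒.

S ⇒ S/Y ⇒ Y/Y ⇒ (S)/Y ⇒ (Y)/Y ⇒ (v)/Y ⇒ (v)/v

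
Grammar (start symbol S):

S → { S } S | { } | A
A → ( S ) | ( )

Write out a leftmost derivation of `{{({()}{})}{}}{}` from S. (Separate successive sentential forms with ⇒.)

S ⇒ {S}S ⇒ {{S}S}S ⇒ {{A}S}S ⇒ {{(S)}S}S ⇒ {{({S}S)}S}S ⇒ {{({A}S)}S}S ⇒ {{({()}S)}S}S ⇒ {{({()}{})}S}S ⇒ {{({()}{})}{}}S ⇒ {{({()}{})}{}}{}

S ⇒ {S}S   [S → { S } S]
{S}S ⇒ {{S}S}S   [S → { S } S]
{{S}S}S ⇒ {{A}S}S   [S → A]
{{A}S}S ⇒ {{(S)}S}S   [A → ( S )]
{{(S)}S}S ⇒ {{({S}S)}S}S   [S → { S } S]
{{({S}S)}S}S ⇒ {{({A}S)}S}S   [S → A]
{{({A}S)}S}S ⇒ {{({()}S)}S}S   [A → ( )]
{{({()}S)}S}S ⇒ {{({()}{})}S}S   [S → { }]
{{({()}{})}S}S ⇒ {{({()}{})}{}}S   [S → { }]
{{({()}{})}{}}S ⇒ {{({()}{})}{}}{}   [S → { }]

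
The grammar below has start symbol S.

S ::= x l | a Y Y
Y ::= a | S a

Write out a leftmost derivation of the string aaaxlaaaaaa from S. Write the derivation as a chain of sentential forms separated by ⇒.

S ⇒ aYY ⇒ aSaY ⇒ aaYYaY ⇒ aaSaYaY ⇒ aaaYYaYaY ⇒ aaaSaYaYaY ⇒ aaaxlaYaYaY ⇒ aaaxlaaaYaY ⇒ aaaxlaaaaaY ⇒ aaaxlaaaaaa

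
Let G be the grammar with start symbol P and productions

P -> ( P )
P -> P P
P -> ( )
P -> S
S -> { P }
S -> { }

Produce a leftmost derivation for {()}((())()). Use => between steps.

P => PP   [P -> P P]
PP => SP   [P -> S]
SP => {P}P   [S -> { P }]
{P}P => {()}P   [P -> ( )]
{()}P => {()}(P)   [P -> ( P )]
{()}(P) => {()}(PP)   [P -> P P]
{()}(PP) => {()}((P)P)   [P -> ( P )]
{()}((P)P) => {()}((())P)   [P -> ( )]
{()}((())P) => {()}((())())   [P -> ( )]

P => PP => SP => {P}P => {()}P => {()}(P) => {()}(PP) => {()}((P)P) => {()}((())P) => {()}((())())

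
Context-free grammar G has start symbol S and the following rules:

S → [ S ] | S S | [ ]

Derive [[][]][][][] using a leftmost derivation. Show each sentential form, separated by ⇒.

S ⇒ SS   [S → S S]
SS ⇒ SSS   [S → S S]
SSS ⇒ SSSS   [S → S S]
SSSS ⇒ [S]SSS   [S → [ S ]]
[S]SSS ⇒ [SS]SSS   [S → S S]
[SS]SSS ⇒ [[]S]SSS   [S → [ ]]
[[]S]SSS ⇒ [[][]]SSS   [S → [ ]]
[[][]]SSS ⇒ [[][]][]SS   [S → [ ]]
[[][]][]SS ⇒ [[][]][][]S   [S → [ ]]
[[][]][][]S ⇒ [[][]][][][]   [S → [ ]]

S ⇒ SS ⇒ SSS ⇒ SSSS ⇒ [S]SSS ⇒ [SS]SSS ⇒ [[]S]SSS ⇒ [[][]]SSS ⇒ [[][]][]SS ⇒ [[][]][][]S ⇒ [[][]][][][]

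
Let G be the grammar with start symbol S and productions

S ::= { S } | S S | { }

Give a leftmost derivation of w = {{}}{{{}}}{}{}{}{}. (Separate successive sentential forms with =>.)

S => SS   [S ::= S S]
SS => SSS   [S ::= S S]
SSS => {S}SS   [S ::= { S }]
{S}SS => {{}}SS   [S ::= { }]
{{}}SS => {{}}SSS   [S ::= S S]
{{}}SSS => {{}}{S}SS   [S ::= { S }]
{{}}{S}SS => {{}}{{S}}SS   [S ::= { S }]
{{}}{{S}}SS => {{}}{{{}}}SS   [S ::= { }]
{{}}{{{}}}SS => {{}}{{{}}}SSS   [S ::= S S]
{{}}{{{}}}SSS => {{}}{{{}}}{}SS   [S ::= { }]
{{}}{{{}}}{}SS => {{}}{{{}}}{}{}S   [S ::= { }]
{{}}{{{}}}{}{}S => {{}}{{{}}}{}{}SS   [S ::= S S]
{{}}{{{}}}{}{}SS => {{}}{{{}}}{}{}{}S   [S ::= { }]
{{}}{{{}}}{}{}{}S => {{}}{{{}}}{}{}{}{}   [S ::= { }]

S=>SS=>SSS=>{S}SS=>{{}}SS=>{{}}SSS=>{{}}{S}SS=>{{}}{{S}}SS=>{{}}{{{}}}SS=>{{}}{{{}}}SSS=>{{}}{{{}}}{}SS=>{{}}{{{}}}{}{}S=>{{}}{{{}}}{}{}SS=>{{}}{{{}}}{}{}{}S=>{{}}{{{}}}{}{}{}{}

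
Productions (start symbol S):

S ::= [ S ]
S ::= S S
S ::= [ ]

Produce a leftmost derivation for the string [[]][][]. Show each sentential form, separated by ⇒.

S ⇒ SS ⇒ SSS ⇒ [S]SS ⇒ [[]]SS ⇒ [[]][]S ⇒ [[]][][]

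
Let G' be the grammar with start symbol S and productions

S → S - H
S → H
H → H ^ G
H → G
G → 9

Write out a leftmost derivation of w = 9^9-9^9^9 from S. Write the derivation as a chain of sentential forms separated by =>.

S=>S-H=>H-H=>H^G-H=>G^G-H=>9^G-H=>9^9-H=>9^9-H^G=>9^9-H^G^G=>9^9-G^G^G=>9^9-9^G^G=>9^9-9^9^G=>9^9-9^9^9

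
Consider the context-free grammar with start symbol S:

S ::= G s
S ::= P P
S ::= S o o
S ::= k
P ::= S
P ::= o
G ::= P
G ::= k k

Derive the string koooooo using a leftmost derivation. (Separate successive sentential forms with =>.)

S => Soo => PPoo => SPoo => PPPoo => SPPoo => SooPPoo => kooPPoo => koooPoo => koooooo

S => Soo   [S ::= S o o]
Soo => PPoo   [S ::= P P]
PPoo => SPoo   [P ::= S]
SPoo => PPPoo   [S ::= P P]
PPPoo => SPPoo   [P ::= S]
SPPoo => SooPPoo   [S ::= S o o]
SooPPoo => kooPPoo   [S ::= k]
kooPPoo => koooPoo   [P ::= o]
koooPoo => koooooo   [P ::= o]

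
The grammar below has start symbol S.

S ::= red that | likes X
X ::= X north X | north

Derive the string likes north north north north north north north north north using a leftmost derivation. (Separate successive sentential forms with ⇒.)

S ⇒ likes X   [S ::= likes X]
likes X ⇒ likes X north X   [X ::= X north X]
likes X north X ⇒ likes X north X north X   [X ::= X north X]
likes X north X north X ⇒ likes north north X north X   [X ::= north]
likes north north X north X ⇒ likes north north X north X north X   [X ::= X north X]
likes north north X north X north X ⇒ likes north north north north X north X   [X ::= north]
likes north north north north X north X ⇒ likes north north north north X north X north X   [X ::= X north X]
likes north north north north X north X north X ⇒ likes north north north north north north X north X   [X ::= north]
likes north north north north north north X north X ⇒ likes north north north north north north north north X   [X ::= north]
likes north north north north north north north north X ⇒ likes north north north north north north north north north   [X ::= north]

S ⇒ likes X ⇒ likes X north X ⇒ likes X north X north X ⇒ likes north north X north X ⇒ likes north north X north X north X ⇒ likes north north north north X north X ⇒ likes north north north north X north X north X ⇒ likes north north north north north north X north X ⇒ likes north north north north north north north north X ⇒ likes north north north north north north north north north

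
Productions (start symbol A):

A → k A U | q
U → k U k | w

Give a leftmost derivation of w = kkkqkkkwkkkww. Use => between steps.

A => kAU   [A → k A U]
kAU => kkAUU   [A → k A U]
kkAUU => kkkAUUU   [A → k A U]
kkkAUUU => kkkqUUU   [A → q]
kkkqUUU => kkkqkUkUU   [U → k U k]
kkkqkUkUU => kkkqkkUkkUU   [U → k U k]
kkkqkkUkkUU => kkkqkkkUkkkUU   [U → k U k]
kkkqkkkUkkkUU => kkkqkkkwkkkUU   [U → w]
kkkqkkkwkkkUU => kkkqkkkwkkkwU   [U → w]
kkkqkkkwkkkwU => kkkqkkkwkkkww   [U → w]

A=>kAU=>kkAUU=>kkkAUUU=>kkkqUUU=>kkkqkUkUU=>kkkqkkUkkUU=>kkkqkkkUkkkUU=>kkkqkkkwkkkUU=>kkkqkkkwkkkwU=>kkkqkkkwkkkww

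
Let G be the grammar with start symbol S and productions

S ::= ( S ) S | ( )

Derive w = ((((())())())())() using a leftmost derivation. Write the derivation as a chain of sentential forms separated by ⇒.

S ⇒ (S)S   [S ::= ( S ) S]
(S)S ⇒ ((S)S)S   [S ::= ( S ) S]
((S)S)S ⇒ (((S)S)S)S   [S ::= ( S ) S]
(((S)S)S)S ⇒ ((((S)S)S)S)S   [S ::= ( S ) S]
((((S)S)S)S)S ⇒ ((((())S)S)S)S   [S ::= ( )]
((((())S)S)S)S ⇒ ((((())())S)S)S   [S ::= ( )]
((((())())S)S)S ⇒ ((((())())())S)S   [S ::= ( )]
((((())())())S)S ⇒ ((((())())())())S   [S ::= ( )]
((((())())())())S ⇒ ((((())())())())()   [S ::= ( )]

S ⇒ (S)S ⇒ ((S)S)S ⇒ (((S)S)S)S ⇒ ((((S)S)S)S)S ⇒ ((((())S)S)S)S ⇒ ((((())())S)S)S ⇒ ((((())())())S)S ⇒ ((((())())())())S ⇒ ((((())())())())()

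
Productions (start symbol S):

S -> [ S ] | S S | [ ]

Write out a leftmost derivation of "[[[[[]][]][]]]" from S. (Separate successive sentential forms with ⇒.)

S ⇒ [S]   [S -> [ S ]]
[S] ⇒ [[S]]   [S -> [ S ]]
[[S]] ⇒ [[SS]]   [S -> S S]
[[SS]] ⇒ [[[S]S]]   [S -> [ S ]]
[[[S]S]] ⇒ [[[SS]S]]   [S -> S S]
[[[SS]S]] ⇒ [[[[S]S]S]]   [S -> [ S ]]
[[[[S]S]S]] ⇒ [[[[[]]S]S]]   [S -> [ ]]
[[[[[]]S]S]] ⇒ [[[[[]][]]S]]   [S -> [ ]]
[[[[[]][]]S]] ⇒ [[[[[]][]][]]]   [S -> [ ]]

S ⇒ [S] ⇒ [[S]] ⇒ [[SS]] ⇒ [[[S]S]] ⇒ [[[SS]S]] ⇒ [[[[S]S]S]] ⇒ [[[[[]]S]S]] ⇒ [[[[[]][]]S]] ⇒ [[[[[]][]][]]]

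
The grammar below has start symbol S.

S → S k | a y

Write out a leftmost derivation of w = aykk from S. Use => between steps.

S=>Sk=>Skk=>aykk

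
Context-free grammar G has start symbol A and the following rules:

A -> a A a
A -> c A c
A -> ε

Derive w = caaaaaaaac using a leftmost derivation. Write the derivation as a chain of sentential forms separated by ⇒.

A⇒cAc⇒caAac⇒caaAaac⇒caaaAaaac⇒caaaaAaaaac⇒caaaaaaaac

A ⇒ cAc   [A -> c A c]
cAc ⇒ caAac   [A -> a A a]
caAac ⇒ caaAaac   [A -> a A a]
caaAaac ⇒ caaaAaaac   [A -> a A a]
caaaAaaac ⇒ caaaaAaaaac   [A -> a A a]
caaaaAaaaac ⇒ caaaaaaaac   [A -> ε]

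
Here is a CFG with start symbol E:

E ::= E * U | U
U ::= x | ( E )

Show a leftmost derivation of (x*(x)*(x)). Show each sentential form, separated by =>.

E => U   [E ::= U]
U => (E)   [U ::= ( E )]
(E) => (E*U)   [E ::= E * U]
(E*U) => (E*U*U)   [E ::= E * U]
(E*U*U) => (U*U*U)   [E ::= U]
(U*U*U) => (x*U*U)   [U ::= x]
(x*U*U) => (x*(E)*U)   [U ::= ( E )]
(x*(E)*U) => (x*(U)*U)   [E ::= U]
(x*(U)*U) => (x*(x)*U)   [U ::= x]
(x*(x)*U) => (x*(x)*(E))   [U ::= ( E )]
(x*(x)*(E)) => (x*(x)*(U))   [E ::= U]
(x*(x)*(U)) => (x*(x)*(x))   [U ::= x]

E=>U=>(E)=>(E*U)=>(E*U*U)=>(U*U*U)=>(x*U*U)=>(x*(E)*U)=>(x*(U)*U)=>(x*(x)*U)=>(x*(x)*(E))=>(x*(x)*(U))=>(x*(x)*(x))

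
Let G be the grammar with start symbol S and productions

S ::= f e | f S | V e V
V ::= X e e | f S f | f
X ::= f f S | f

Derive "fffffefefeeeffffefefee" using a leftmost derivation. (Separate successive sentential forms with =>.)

S=>fS=>fVeV=>fXeeeV=>fffSeeeV=>fffVeVeeeV=>ffffSfeVeeeV=>fffffefeVeeeV=>fffffefefeeeV=>fffffefefeeeXee=>fffffefefeeeffSee=>fffffefefeeeffVeVee=>fffffefefeeefffSfeVee=>fffffefefeeeffffefeVee=>fffffefefeeeffffefefee

S => fS   [S ::= f S]
fS => fVeV   [S ::= V e V]
fVeV => fXeeeV   [V ::= X e e]
fXeeeV => fffSeeeV   [X ::= f f S]
fffSeeeV => fffVeVeeeV   [S ::= V e V]
fffVeVeeeV => ffffSfeVeeeV   [V ::= f S f]
ffffSfeVeeeV => fffffefeVeeeV   [S ::= f e]
fffffefeVeeeV => fffffefefeeeV   [V ::= f]
fffffefefeeeV => fffffefefeeeXee   [V ::= X e e]
fffffefefeeeXee => fffffefefeeeffSee   [X ::= f f S]
fffffefefeeeffSee => fffffefefeeeffVeVee   [S ::= V e V]
fffffefefeeeffVeVee => fffffefefeeefffSfeVee   [V ::= f S f]
fffffefefeeefffSfeVee => fffffefefeeeffffefeVee   [S ::= f e]
fffffefefeeeffffefeVee => fffffefefeeeffffefefee   [V ::= f]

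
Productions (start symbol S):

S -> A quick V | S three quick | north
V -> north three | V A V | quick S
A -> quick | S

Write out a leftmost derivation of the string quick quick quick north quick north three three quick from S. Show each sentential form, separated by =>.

S => S three quick => A quick V three quick => quick quick V three quick => quick quick V A V three quick => quick quick quick S A V three quick => quick quick quick north A V three quick => quick quick quick north quick V three quick => quick quick quick north quick north three three quick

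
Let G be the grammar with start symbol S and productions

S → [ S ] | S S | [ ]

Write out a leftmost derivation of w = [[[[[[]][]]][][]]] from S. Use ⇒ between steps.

S ⇒ [S]   [S → [ S ]]
[S] ⇒ [[S]]   [S → [ S ]]
[[S]] ⇒ [[SS]]   [S → S S]
[[SS]] ⇒ [[SSS]]   [S → S S]
[[SSS]] ⇒ [[[S]SS]]   [S → [ S ]]
[[[S]SS]] ⇒ [[[[S]]SS]]   [S → [ S ]]
[[[[S]]SS]] ⇒ [[[[SS]]SS]]   [S → S S]
[[[[SS]]SS]] ⇒ [[[[[S]S]]SS]]   [S → [ S ]]
[[[[[S]S]]SS]] ⇒ [[[[[[]]S]]SS]]   [S → [ ]]
[[[[[[]]S]]SS]] ⇒ [[[[[[]][]]]SS]]   [S → [ ]]
[[[[[[]][]]]SS]] ⇒ [[[[[[]][]]][]S]]   [S → [ ]]
[[[[[[]][]]][]S]] ⇒ [[[[[[]][]]][][]]]   [S → [ ]]

S⇒[S]⇒[[S]]⇒[[SS]]⇒[[SSS]]⇒[[[S]SS]]⇒[[[[S]]SS]]⇒[[[[SS]]SS]]⇒[[[[[S]S]]SS]]⇒[[[[[[]]S]]SS]]⇒[[[[[[]][]]]SS]]⇒[[[[[[]][]]][]S]]⇒[[[[[[]][]]][][]]]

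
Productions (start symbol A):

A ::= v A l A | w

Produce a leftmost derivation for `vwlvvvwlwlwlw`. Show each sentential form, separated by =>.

A=>vAlA=>vwlA=>vwlvAlA=>vwlvvAlAlA=>vwlvvvAlAlAlA=>vwlvvvwlAlAlA=>vwlvvvwlwlAlA=>vwlvvvwlwlwlA=>vwlvvvwlwlwlw

A => vAlA   [A ::= v A l A]
vAlA => vwlA   [A ::= w]
vwlA => vwlvAlA   [A ::= v A l A]
vwlvAlA => vwlvvAlAlA   [A ::= v A l A]
vwlvvAlAlA => vwlvvvAlAlAlA   [A ::= v A l A]
vwlvvvAlAlAlA => vwlvvvwlAlAlA   [A ::= w]
vwlvvvwlAlAlA => vwlvvvwlwlAlA   [A ::= w]
vwlvvvwlwlAlA => vwlvvvwlwlwlA   [A ::= w]
vwlvvvwlwlwlA => vwlvvvwlwlwlw   [A ::= w]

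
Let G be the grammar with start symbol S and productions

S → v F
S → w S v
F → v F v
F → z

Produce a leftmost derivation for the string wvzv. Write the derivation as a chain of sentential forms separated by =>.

S => wSv => wvFv => wvzv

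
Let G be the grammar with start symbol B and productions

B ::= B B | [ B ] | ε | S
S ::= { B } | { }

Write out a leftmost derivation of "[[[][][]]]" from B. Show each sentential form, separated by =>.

B => [B] => [[B]] => [[BB]] => [[BBB]] => [[[B]BB]] => [[[]BB]] => [[[]BBB]] => [[[][B]BB]] => [[[][]BB]] => [[[][][B]B]] => [[[][][]B]] => [[[][][]]]

B => [B]   [B ::= [ B ]]
[B] => [[B]]   [B ::= [ B ]]
[[B]] => [[BB]]   [B ::= B B]
[[BB]] => [[BBB]]   [B ::= B B]
[[BBB]] => [[[B]BB]]   [B ::= [ B ]]
[[[B]BB]] => [[[]BB]]   [B ::= ε]
[[[]BB]] => [[[]BBB]]   [B ::= B B]
[[[]BBB]] => [[[][B]BB]]   [B ::= [ B ]]
[[[][B]BB]] => [[[][]BB]]   [B ::= ε]
[[[][]BB]] => [[[][][B]B]]   [B ::= [ B ]]
[[[][][B]B]] => [[[][][]B]]   [B ::= ε]
[[[][][]B]] => [[[][][]]]   [B ::= ε]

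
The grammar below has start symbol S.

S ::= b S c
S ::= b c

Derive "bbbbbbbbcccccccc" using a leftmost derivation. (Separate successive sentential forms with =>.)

S=>bSc=>bbScc=>bbbSccc=>bbbbScccc=>bbbbbSccccc=>bbbbbbScccccc=>bbbbbbbSccccccc=>bbbbbbbbcccccccc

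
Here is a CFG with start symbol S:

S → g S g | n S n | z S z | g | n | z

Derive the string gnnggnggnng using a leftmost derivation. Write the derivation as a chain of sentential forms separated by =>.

S => gSg => gnSng => gnnSnng => gnngSgnng => gnnggSggnng => gnnggnggnng

S => gSg   [S → g S g]
gSg => gnSng   [S → n S n]
gnSng => gnnSnng   [S → n S n]
gnnSnng => gnngSgnng   [S → g S g]
gnngSgnng => gnnggSggnng   [S → g S g]
gnnggSggnng => gnnggnggnng   [S → n]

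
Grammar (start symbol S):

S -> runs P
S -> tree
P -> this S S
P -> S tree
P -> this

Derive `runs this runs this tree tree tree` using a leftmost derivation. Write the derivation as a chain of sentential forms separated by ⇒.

S ⇒ runs P ⇒ runs this S S ⇒ runs this runs P S ⇒ runs this runs this S S S ⇒ runs this runs this tree S S ⇒ runs this runs this tree tree S ⇒ runs this runs this tree tree tree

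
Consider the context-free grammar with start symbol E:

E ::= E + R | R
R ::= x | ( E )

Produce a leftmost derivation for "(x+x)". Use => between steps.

E => R => (E) => (E+R) => (R+R) => (x+R) => (x+x)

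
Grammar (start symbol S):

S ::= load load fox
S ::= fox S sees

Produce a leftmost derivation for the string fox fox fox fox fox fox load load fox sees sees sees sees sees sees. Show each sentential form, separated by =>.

S => fox S sees => fox fox S sees sees => fox fox fox S sees sees sees => fox fox fox fox S sees sees sees sees => fox fox fox fox fox S sees sees sees sees sees => fox fox fox fox fox fox S sees sees sees sees sees sees => fox fox fox fox fox fox load load fox sees sees sees sees sees sees

S => fox S sees   [S ::= fox S sees]
fox S sees => fox fox S sees sees   [S ::= fox S sees]
fox fox S sees sees => fox fox fox S sees sees sees   [S ::= fox S sees]
fox fox fox S sees sees sees => fox fox fox fox S sees sees sees sees   [S ::= fox S sees]
fox fox fox fox S sees sees sees sees => fox fox fox fox fox S sees sees sees sees sees   [S ::= fox S sees]
fox fox fox fox fox S sees sees sees sees sees => fox fox fox fox fox fox S sees sees sees sees sees sees   [S ::= fox S sees]
fox fox fox fox fox fox S sees sees sees sees sees sees => fox fox fox fox fox fox load load fox sees sees sees sees sees sees   [S ::= load load fox]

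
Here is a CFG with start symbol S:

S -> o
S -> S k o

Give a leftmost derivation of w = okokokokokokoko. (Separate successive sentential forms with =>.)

S => Sko   [S -> S k o]
Sko => Skoko   [S -> S k o]
Skoko => Skokoko   [S -> S k o]
Skokoko => Skokokoko   [S -> S k o]
Skokokoko => Skokokokoko   [S -> S k o]
Skokokokoko => Skokokokokoko   [S -> S k o]
Skokokokokoko => Skokokokokokoko   [S -> S k o]
Skokokokokokoko => okokokokokokoko   [S -> o]

S => Sko => Skoko => Skokoko => Skokokoko => Skokokokoko => Skokokokokoko => Skokokokokokoko => okokokokokokoko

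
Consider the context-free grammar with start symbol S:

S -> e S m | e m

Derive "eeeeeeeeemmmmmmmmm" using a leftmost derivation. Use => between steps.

S => eSm   [S -> e S m]
eSm => eeSmm   [S -> e S m]
eeSmm => eeeSmmm   [S -> e S m]
eeeSmmm => eeeeSmmmm   [S -> e S m]
eeeeSmmmm => eeeeeSmmmmm   [S -> e S m]
eeeeeSmmmmm => eeeeeeSmmmmmm   [S -> e S m]
eeeeeeSmmmmmm => eeeeeeeSmmmmmmm   [S -> e S m]
eeeeeeeSmmmmmmm => eeeeeeeeSmmmmmmmm   [S -> e S m]
eeeeeeeeSmmmmmmmm => eeeeeeeeemmmmmmmmm   [S -> e m]

S => eSm => eeSmm => eeeSmmm => eeeeSmmmm => eeeeeSmmmmm => eeeeeeSmmmmmm => eeeeeeeSmmmmmmm => eeeeeeeeSmmmmmmmm => eeeeeeeeemmmmmmmmm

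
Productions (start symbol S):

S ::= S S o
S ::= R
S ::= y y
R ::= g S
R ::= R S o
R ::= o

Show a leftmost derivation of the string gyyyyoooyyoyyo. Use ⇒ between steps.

S⇒SSo⇒SSoSo⇒SSoSoSo⇒RSoSoSo⇒RSoSoSoSo⇒gSSoSoSoSo⇒gyySoSoSoSo⇒gyyyyoSoSoSo⇒gyyyyoRoSoSo⇒gyyyyoooSoSo⇒gyyyyoooyyoSo⇒gyyyyoooyyoyyo

S ⇒ SSo   [S ::= S S o]
SSo ⇒ SSoSo   [S ::= S S o]
SSoSo ⇒ SSoSoSo   [S ::= S S o]
SSoSoSo ⇒ RSoSoSo   [S ::= R]
RSoSoSo ⇒ RSoSoSoSo   [R ::= R S o]
RSoSoSoSo ⇒ gSSoSoSoSo   [R ::= g S]
gSSoSoSoSo ⇒ gyySoSoSoSo   [S ::= y y]
gyySoSoSoSo ⇒ gyyyyoSoSoSo   [S ::= y y]
gyyyyoSoSoSo ⇒ gyyyyoRoSoSo   [S ::= R]
gyyyyoRoSoSo ⇒ gyyyyoooSoSo   [R ::= o]
gyyyyoooSoSo ⇒ gyyyyoooyyoSo   [S ::= y y]
gyyyyoooyyoSo ⇒ gyyyyoooyyoyyo   [S ::= y y]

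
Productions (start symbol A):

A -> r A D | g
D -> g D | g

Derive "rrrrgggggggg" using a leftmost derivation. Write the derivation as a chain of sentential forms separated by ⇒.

A⇒rAD⇒rrADD⇒rrrADDD⇒rrrrADDDD⇒rrrrgDDDD⇒rrrrggDDDD⇒rrrrgggDDD⇒rrrrggggDD⇒rrrrgggggD⇒rrrrggggggD⇒rrrrgggggggD⇒rrrrgggggggg

A ⇒ rAD   [A -> r A D]
rAD ⇒ rrADD   [A -> r A D]
rrADD ⇒ rrrADDD   [A -> r A D]
rrrADDD ⇒ rrrrADDDD   [A -> r A D]
rrrrADDDD ⇒ rrrrgDDDD   [A -> g]
rrrrgDDDD ⇒ rrrrggDDDD   [D -> g D]
rrrrggDDDD ⇒ rrrrgggDDD   [D -> g]
rrrrgggDDD ⇒ rrrrggggDD   [D -> g]
rrrrggggDD ⇒ rrrrgggggD   [D -> g]
rrrrgggggD ⇒ rrrrggggggD   [D -> g D]
rrrrggggggD ⇒ rrrrgggggggD   [D -> g D]
rrrrgggggggD ⇒ rrrrgggggggg   [D -> g]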